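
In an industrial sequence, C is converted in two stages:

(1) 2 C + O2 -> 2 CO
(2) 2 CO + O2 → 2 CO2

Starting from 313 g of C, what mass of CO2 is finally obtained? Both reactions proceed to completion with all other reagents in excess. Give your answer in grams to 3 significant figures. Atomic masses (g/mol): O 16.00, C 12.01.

1150 g

M(C) = 12.01 g/mol.
M(CO2) = 12.01 + 2(16.00) = 44.01 g/mol.
n(C) = 313.0 / 12.01 = 26.06 mol.
Step 1 gives a 2:2 ratio of C to CO, so n(CO) = 26.06 mol.
In step 2 the CO:CO2 ratio is 2:2, so n(CO2) = 26.06 mol.
Mass of CO2 = 26.06 × 44.01 = 1147 g.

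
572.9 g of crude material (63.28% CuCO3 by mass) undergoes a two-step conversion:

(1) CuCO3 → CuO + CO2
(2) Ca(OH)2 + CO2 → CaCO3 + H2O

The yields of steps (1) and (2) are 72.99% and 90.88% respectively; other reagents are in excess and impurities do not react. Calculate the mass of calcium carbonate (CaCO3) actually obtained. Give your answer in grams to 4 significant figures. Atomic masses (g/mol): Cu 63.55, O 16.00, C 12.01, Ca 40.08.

194.8 g

Pure CuCO3 = 572.9 × 0.6328 = 362.53 g.
M(CuCO3) = 63.55 + 12.01 + 3(16.00) = 123.56 g/mol.
M(CaCO3) = 40.08 + 12.01 + 3(16.00) = 100.09 g/mol.
n(CuCO3) = 362.53 / 123.56 = 2.9340 mol.
Step 1 (CuCO3:CO2 = 1:1): theoretical n(CO2) = 2.9340 mol; at 72.99% yield, n(CO2) = 2.1416 mol.
Step 2 (CO2:CaCO3 = 1:1): theoretical n(CaCO3) = 2.1416 mol, so theoretical mass = 2.1416 × 100.09 = 214.35 g.
At 90.88% yield, actual mass of CaCO3 = 214.35 × 0.9088 = 194.80 g.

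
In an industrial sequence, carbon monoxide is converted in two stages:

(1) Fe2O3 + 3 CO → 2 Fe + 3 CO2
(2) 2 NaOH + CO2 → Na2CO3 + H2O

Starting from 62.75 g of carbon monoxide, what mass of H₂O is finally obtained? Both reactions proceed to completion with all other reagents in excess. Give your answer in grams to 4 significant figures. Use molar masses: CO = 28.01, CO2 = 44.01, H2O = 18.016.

40.36 g

n(CO) = 62.750 / 28.01 = 2.2403 mol.
Step 1 gives a 3:3 ratio of CO to CO2, so n(CO2) = 2.2403 mol.
In step 2 the CO2:H2O ratio is 1:1, so n(H2O) = 2.2403 mol.
Mass of H2O = 2.2403 × 18.016 = 40.361 g.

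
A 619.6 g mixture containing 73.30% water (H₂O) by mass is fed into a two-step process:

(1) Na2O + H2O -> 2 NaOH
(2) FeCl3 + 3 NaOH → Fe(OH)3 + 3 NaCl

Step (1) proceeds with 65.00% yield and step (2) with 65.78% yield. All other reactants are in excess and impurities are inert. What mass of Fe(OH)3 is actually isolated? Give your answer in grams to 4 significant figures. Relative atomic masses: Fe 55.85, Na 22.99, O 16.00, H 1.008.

768.0 g

Pure H2O = 619.6 × 0.7330 = 454.17 g.
M(H2O) = 2(1.008) + 16.00 = 18.016 g/mol.
M(Fe(OH)3) = 55.85 + 3(16.00) + 3(1.008) = 106.874 g/mol.
n(H2O) = 454.17 / 18.016 = 25.209 mol.
Step 1 (H2O:NaOH = 1:2): theoretical n(NaOH) = 50.418 mol; at 65.00% yield, n(NaOH) = 32.772 mol.
Step 2 (NaOH:Fe(OH)3 = 3:1): theoretical n(Fe(OH)3) = 10.924 mol, so theoretical mass = 10.924 × 106.874 = 1167.5 g.
At 65.78% yield, actual mass of Fe(OH)3 = 1167.5 × 0.6578 = 767.97 g.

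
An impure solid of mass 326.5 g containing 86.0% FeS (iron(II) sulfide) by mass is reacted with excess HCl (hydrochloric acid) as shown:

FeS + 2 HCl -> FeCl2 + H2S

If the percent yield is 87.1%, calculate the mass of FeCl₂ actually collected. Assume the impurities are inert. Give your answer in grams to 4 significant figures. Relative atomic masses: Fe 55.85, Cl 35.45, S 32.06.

Pure FeS available = 326.5 g × 0.860 = 280.79 g.
M(FeS) = 55.85 + 32.06 = 87.91 g/mol.
M(FeCl2) = 55.85 + 2(35.45) = 126.75 g/mol.
n(FeS) = 280.79 g / 87.91 g/mol = 3.1941 mol.
From the equation the FeS:FeCl2 mole ratio is 1:1, so n(FeCl2) = 3.1941 × 1/1 = 3.1941 mol.
Mass of FeCl2 = 3.1941 mol × 126.75 g/mol = 404.85 g.
Actual mass collected = 404.85 g × 0.871 = 352.62 g.

352.6 g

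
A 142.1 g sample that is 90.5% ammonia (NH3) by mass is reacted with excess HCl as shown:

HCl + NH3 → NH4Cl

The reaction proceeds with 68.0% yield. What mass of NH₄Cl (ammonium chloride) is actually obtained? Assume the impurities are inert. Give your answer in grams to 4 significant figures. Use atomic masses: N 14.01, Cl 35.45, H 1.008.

274.6 g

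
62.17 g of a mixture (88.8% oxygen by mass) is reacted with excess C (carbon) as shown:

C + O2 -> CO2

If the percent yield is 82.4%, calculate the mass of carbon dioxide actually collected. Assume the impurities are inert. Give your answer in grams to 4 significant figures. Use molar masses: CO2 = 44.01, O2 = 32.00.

62.56 g

Pure O2 available = 62.17 g × 0.888 = 55.207 g.
n(O2) = 55.207 g / 32.00 g/mol = 1.7252 mol.
From the equation the O2:CO2 mole ratio is 1:1, so n(CO2) = 1.7252 × 1/1 = 1.7252 mol.
Mass of CO2 = 1.7252 mol × 44.01 g/mol = 75.927 g.
Actual mass collected = 75.927 g × 0.824 = 62.564 g.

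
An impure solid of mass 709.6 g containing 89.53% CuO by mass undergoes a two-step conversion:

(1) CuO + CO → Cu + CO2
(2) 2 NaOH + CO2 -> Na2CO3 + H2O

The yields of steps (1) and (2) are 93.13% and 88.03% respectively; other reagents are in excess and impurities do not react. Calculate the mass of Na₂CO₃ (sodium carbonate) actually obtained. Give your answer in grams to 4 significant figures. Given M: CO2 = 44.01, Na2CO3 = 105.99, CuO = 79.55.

693.9 g

Pure CuO = 709.6 × 0.8953 = 635.30 g.
n(CuO) = 635.30 / 79.55 = 7.9862 mol.
Step 1 (CuO:CO2 = 1:1): theoretical n(CO2) = 7.9862 mol; at 93.13% yield, n(CO2) = 7.4376 mol.
Step 2 (CO2:Na2CO3 = 1:1): theoretical n(Na2CO3) = 7.4376 mol, so theoretical mass = 7.4376 × 105.99 = 788.31 g.
At 88.03% yield, actual mass of Na2CO3 = 788.31 × 0.8803 = 693.95 g.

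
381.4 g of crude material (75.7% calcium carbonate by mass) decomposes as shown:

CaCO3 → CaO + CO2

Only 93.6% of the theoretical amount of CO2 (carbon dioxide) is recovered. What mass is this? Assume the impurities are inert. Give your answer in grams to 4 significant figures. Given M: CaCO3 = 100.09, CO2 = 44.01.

118.8 g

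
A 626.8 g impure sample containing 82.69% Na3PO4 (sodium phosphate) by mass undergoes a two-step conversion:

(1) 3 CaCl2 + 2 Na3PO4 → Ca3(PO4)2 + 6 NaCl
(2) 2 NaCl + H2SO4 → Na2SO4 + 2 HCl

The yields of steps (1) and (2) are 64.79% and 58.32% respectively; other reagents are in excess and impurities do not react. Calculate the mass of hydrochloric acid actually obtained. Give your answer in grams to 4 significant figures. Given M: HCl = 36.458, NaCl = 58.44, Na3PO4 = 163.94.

130.7 g

Pure Na3PO4 = 626.8 × 0.8269 = 518.30 g.
n(Na3PO4) = 518.30 / 163.94 = 3.1615 mol.
Step 1 (Na3PO4:NaCl = 2:6): theoretical n(NaCl) = 9.4846 mol; at 64.79% yield, n(NaCl) = 6.1451 mol.
Step 2 (NaCl:HCl = 2:2): theoretical n(HCl) = 6.1451 mol, so theoretical mass = 6.1451 × 36.458 = 224.04 g.
At 58.32% yield, actual mass of HCl = 224.04 × 0.5832 = 130.66 g.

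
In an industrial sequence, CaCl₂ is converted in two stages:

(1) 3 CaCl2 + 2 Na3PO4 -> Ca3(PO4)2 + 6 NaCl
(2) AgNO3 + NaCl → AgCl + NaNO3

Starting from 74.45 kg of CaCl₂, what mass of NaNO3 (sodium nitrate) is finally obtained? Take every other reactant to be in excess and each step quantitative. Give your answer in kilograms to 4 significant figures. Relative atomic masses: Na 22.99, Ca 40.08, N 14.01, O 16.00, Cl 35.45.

M(CaCl2) = 40.08 + 2(35.45) = 110.98 g/mol.
M(NaNO3) = 22.99 + 14.01 + 3(16.00) = 85.00 g/mol.
74.45 kg = 74450 g.
n(CaCl2) = 74450 / 110.98 = 670.84 mol.
Step 1 gives a 3:6 ratio of CaCl2 to NaCl, so n(NaCl) = 1341.7 mol.
In step 2 the NaCl:NaNO3 ratio is 1:1, so n(NaNO3) = 1341.7 mol.
Mass of NaNO3 = 1341.7 × 85.00 = 114040 g = 114.0 kg.

114.0 kg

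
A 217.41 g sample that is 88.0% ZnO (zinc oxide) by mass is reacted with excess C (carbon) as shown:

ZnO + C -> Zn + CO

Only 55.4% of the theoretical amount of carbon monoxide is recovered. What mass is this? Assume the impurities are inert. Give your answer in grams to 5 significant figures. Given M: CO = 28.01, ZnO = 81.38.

36.481 g

Pure ZnO available = 217.41 g × 0.880 = 191.321 g.
n(ZnO) = 191.321 g / 81.38 g/mol = 2.35096 mol.
From the equation the ZnO:CO mole ratio is 1:1, so n(CO) = 2.35096 × 1/1 = 2.35096 mol.
Mass of CO = 2.35096 mol × 28.01 g/mol = 65.8503 g.
Actual mass collected = 65.8503 g × 0.554 = 36.4811 g.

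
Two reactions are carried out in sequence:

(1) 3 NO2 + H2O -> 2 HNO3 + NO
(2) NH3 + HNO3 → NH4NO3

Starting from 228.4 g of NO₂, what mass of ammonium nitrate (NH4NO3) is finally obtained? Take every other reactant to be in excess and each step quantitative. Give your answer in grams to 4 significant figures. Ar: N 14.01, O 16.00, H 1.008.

264.9 g

M(NO2) = 14.01 + 2(16.00) = 46.01 g/mol.
M(NH4NO3) = 2(14.01) + 4(1.008) + 3(16.00) = 80.052 g/mol.
n(NO2) = 228.40 / 46.01 = 4.9641 mol.
Step 1 gives a 3:2 ratio of NO2 to HNO3, so n(HNO3) = 3.3094 mol.
In step 2 the HNO3:NH4NO3 ratio is 1:1, so n(NH4NO3) = 3.3094 mol.
Mass of NH4NO3 = 3.3094 × 80.052 = 264.93 g.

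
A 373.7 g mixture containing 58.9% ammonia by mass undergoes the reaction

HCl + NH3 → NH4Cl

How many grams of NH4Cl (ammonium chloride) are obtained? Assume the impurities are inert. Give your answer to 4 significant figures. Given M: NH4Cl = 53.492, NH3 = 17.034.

Mass of pure NH3 = 373.7 g × 0.589 = 220.11 g.
n(NH3) = 220.11 g / 17.034 g/mol = 12.922 mol.
From the equation the NH3:NH4Cl mole ratio is 1:1, so n(NH4Cl) = 12.922 × 1/1 = 12.922 mol.
Mass of NH4Cl = 12.922 mol × 53.492 g/mol = 691.21 g.

691.2 g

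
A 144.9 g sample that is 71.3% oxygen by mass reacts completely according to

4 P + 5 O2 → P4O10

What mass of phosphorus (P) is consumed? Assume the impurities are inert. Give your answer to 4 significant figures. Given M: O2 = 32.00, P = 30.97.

Mass of pure O2 = 144.9 g × 0.713 = 103.31 g.
n(O2) = 103.31 g / 32.00 g/mol = 3.2286 mol.
From the equation the O2:P mole ratio is 5:4, so n(P) = 3.2286 × 4/5 = 2.5828 mol.
Mass of P = 2.5828 mol × 30.97 g/mol = 79.991 g.

79.99 g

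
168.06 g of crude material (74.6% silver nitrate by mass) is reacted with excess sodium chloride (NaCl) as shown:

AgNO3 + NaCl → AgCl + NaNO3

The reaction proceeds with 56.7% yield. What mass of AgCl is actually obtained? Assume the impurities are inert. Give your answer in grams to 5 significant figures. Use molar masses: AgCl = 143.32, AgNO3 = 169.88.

Pure AgNO3 available = 168.06 g × 0.746 = 125.373 g.
n(AgNO3) = 125.373 g / 169.88 g/mol = 0.738008 mol.
From the equation the AgNO3:AgCl mole ratio is 1:1, so n(AgCl) = 0.738008 × 1/1 = 0.738008 mol.
Mass of AgCl = 0.738008 mol × 143.32 g/mol = 105.771 g.
Actual mass collected = 105.771 g × 0.567 = 59.9723 g.

59.972 g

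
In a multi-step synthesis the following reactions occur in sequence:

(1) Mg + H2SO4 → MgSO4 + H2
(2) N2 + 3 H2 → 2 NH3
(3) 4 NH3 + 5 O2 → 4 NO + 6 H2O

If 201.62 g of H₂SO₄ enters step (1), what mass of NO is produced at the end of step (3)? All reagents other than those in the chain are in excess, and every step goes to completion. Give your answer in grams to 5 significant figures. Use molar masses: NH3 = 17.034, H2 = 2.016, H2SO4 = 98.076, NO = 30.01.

41.129 g

n(H2SO4) = 201.62 / 98.076 = 2.05575 mol.
Reaction (1): H2SO4→H2 ratio 1:1 ⇒ n(H2) = 2.05575 mol.
Reaction (2): H2→NH3 ratio 3:2 ⇒ n(NH3) = 1.37050 mol.
Reaction (3): NH3→NO ratio 4:4 ⇒ n(NO) = 1.37050 mol.
Mass of NO = 1.37050 × 30.01 = 41.1288 g.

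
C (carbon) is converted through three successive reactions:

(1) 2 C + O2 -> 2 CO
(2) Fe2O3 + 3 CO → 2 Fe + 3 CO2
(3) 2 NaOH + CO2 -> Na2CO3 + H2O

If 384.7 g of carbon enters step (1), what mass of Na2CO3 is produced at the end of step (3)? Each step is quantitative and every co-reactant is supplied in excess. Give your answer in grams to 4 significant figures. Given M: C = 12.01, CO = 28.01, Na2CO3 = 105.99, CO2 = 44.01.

n(C) = 384.7 / 12.01 = 32.032 mol.
Reaction (1): C→CO ratio 2:2 ⇒ n(CO) = 32.032 mol.
Reaction (2): CO→CO2 ratio 3:3 ⇒ n(CO2) = 32.032 mol.
Reaction (3): CO2→Na2CO3 ratio 1:1 ⇒ n(Na2CO3) = 32.032 mol.
Mass of Na2CO3 = 32.032 × 105.99 = 3395.0 g.

3395 g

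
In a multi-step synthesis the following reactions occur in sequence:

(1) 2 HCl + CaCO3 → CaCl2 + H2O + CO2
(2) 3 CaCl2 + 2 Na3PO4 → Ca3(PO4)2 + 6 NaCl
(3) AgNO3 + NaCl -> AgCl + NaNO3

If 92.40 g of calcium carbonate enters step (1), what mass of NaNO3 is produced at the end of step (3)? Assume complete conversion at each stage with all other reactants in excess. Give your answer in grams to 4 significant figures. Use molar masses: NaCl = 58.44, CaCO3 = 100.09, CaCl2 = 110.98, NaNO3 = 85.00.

n(CaCO3) = 92.40 / 100.09 = 0.92317 mol.
Reaction (1): CaCO3→CaCl2 ratio 1:1 ⇒ n(CaCl2) = 0.92317 mol.
Reaction (2): CaCl2→NaCl ratio 3:6 ⇒ n(NaCl) = 1.8463 mol.
Reaction (3): NaCl→NaNO3 ratio 1:1 ⇒ n(NaNO3) = 1.8463 mol.
Mass of NaNO3 = 1.8463 × 85.00 = 156.94 g.

156.9 g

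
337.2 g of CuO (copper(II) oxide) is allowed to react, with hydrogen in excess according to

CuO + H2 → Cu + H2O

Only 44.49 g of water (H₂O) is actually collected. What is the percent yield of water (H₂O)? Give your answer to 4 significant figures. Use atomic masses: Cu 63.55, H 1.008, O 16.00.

58.26 %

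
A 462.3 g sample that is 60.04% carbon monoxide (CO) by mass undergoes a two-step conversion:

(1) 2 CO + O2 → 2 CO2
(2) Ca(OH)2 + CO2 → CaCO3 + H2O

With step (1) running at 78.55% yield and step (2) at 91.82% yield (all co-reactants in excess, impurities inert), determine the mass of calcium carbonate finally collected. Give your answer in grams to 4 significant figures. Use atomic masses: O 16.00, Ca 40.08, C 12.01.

715.4 g

Pure CO = 462.3 × 0.6004 = 277.56 g.
M(CO) = 12.01 + 16.00 = 28.01 g/mol.
M(CaCO3) = 40.08 + 12.01 + 3(16.00) = 100.09 g/mol.
n(CO) = 277.56 / 28.01 = 9.9095 mol.
Step 1 (CO:CO2 = 2:2): theoretical n(CO2) = 9.9095 mol; at 78.55% yield, n(CO2) = 7.7839 mol.
Step 2 (CO2:CaCO3 = 1:1): theoretical n(CaCO3) = 7.7839 mol, so theoretical mass = 7.7839 × 100.09 = 779.09 g.
At 91.82% yield, actual mass of CaCO3 = 779.09 × 0.9182 = 715.36 g.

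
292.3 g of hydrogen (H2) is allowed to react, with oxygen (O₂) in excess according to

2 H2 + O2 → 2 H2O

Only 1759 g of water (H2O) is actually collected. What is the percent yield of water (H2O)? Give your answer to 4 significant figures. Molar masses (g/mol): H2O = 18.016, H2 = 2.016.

67.34 %

n(H2) = 292.30 g / 2.016 g/mol = 144.99 mol.
From the equation the H2:H2O mole ratio is 2:2, so n(H2O) = 144.99 × 2/2 = 144.99 mol.
Mass of H2O = 144.99 mol × 18.016 g/mol = 2612.1 g.
This is the theoretical yield. Percent yield = 1759 g / 2612.1 g × 100% = 67.339%.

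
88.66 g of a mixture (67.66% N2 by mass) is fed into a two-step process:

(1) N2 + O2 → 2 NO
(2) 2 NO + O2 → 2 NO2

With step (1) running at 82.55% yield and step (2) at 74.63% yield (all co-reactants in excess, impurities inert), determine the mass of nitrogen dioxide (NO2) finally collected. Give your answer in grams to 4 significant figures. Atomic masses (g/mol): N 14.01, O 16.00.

Pure N2 = 88.66 × 0.6766 = 59.987 g.
M(N2) = 2(14.01) = 28.02 g/mol.
M(NO2) = 14.01 + 2(16.00) = 46.01 g/mol.
n(N2) = 59.987 / 28.02 = 2.1409 mol.
Step 1 (N2:NO = 1:2): theoretical n(NO) = 4.2818 mol; at 82.55% yield, n(NO) = 3.5346 mol.
Step 2 (NO:NO2 = 2:2): theoretical n(NO2) = 3.5346 mol, so theoretical mass = 3.5346 × 46.01 = 162.63 g.
At 74.63% yield, actual mass of NO2 = 162.63 × 0.7463 = 121.37 g.

121.4 g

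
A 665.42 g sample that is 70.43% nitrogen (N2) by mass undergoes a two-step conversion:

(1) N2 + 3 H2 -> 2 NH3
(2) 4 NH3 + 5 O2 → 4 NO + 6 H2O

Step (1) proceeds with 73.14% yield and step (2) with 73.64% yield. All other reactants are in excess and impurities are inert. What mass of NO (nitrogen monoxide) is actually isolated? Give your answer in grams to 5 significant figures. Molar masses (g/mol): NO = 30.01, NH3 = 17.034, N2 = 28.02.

540.69 g

Pure N2 = 665.42 × 0.7043 = 468.655 g.
n(N2) = 468.655 / 28.02 = 16.7257 mol.
Step 1 (N2:NH3 = 1:2): theoretical n(NH3) = 33.4515 mol; at 73.14% yield, n(NH3) = 24.4664 mol.
Step 2 (NH3:NO = 4:4): theoretical n(NO) = 24.4664 mol, so theoretical mass = 24.4664 × 30.01 = 734.237 g.
At 73.64% yield, actual mass of NO = 734.237 × 0.7364 = 540.692 g.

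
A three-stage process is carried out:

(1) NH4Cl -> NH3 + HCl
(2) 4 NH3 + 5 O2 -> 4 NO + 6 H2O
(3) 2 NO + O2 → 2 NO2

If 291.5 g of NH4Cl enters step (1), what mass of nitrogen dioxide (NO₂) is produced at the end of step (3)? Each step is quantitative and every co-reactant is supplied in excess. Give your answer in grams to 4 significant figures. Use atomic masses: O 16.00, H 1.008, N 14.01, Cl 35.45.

M(NH4Cl) = 14.01 + 4(1.008) + 35.45 = 53.492 g/mol.
M(NO2) = 14.01 + 2(16.00) = 46.01 g/mol.
n(NH4Cl) = 291.5 / 53.492 = 5.4494 mol.
Reaction (1): NH4Cl→NH3 ratio 1:1 ⇒ n(NH3) = 5.4494 mol.
Reaction (2): NH3→NO ratio 4:4 ⇒ n(NO) = 5.4494 mol.
Reaction (3): NO→NO2 ratio 2:2 ⇒ n(NO2) = 5.4494 mol.
Mass of NO2 = 5.4494 × 46.01 = 250.73 g.

250.7 g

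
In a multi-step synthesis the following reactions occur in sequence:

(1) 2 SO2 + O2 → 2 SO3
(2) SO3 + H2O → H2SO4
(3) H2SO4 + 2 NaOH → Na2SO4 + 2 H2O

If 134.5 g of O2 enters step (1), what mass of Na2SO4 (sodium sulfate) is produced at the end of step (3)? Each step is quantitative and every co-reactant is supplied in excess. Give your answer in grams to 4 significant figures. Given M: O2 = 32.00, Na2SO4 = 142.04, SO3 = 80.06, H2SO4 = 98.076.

1194 g

n(O2) = 134.5 / 32.00 = 4.2031 mol.
Reaction (1): O2→SO3 ratio 1:2 ⇒ n(SO3) = 8.4062 mol.
Reaction (2): SO3→H2SO4 ratio 1:1 ⇒ n(H2SO4) = 8.4062 mol.
Reaction (3): H2SO4→Na2SO4 ratio 1:1 ⇒ n(Na2SO4) = 8.4062 mol.
Mass of Na2SO4 = 8.4062 × 142.04 = 1194.0 g.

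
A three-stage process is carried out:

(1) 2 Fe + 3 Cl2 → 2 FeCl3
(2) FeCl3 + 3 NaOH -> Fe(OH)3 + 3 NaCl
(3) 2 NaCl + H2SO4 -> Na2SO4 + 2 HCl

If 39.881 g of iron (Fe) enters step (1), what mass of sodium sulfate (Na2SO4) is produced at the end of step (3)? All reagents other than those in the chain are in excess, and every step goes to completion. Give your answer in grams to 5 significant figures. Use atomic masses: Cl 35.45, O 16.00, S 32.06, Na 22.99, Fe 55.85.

M(Fe) = 55.85 g/mol.
M(Na2SO4) = 2(22.99) + 32.06 + 4(16.00) = 142.04 g/mol.
n(Fe) = 39.881 / 55.85 = 0.714073 mol.
Reaction (1): Fe→FeCl3 ratio 2:2 ⇒ n(FeCl3) = 0.714073 mol.
Reaction (2): FeCl3→NaCl ratio 1:3 ⇒ n(NaCl) = 2.14222 mol.
Reaction (3): NaCl→Na2SO4 ratio 2:1 ⇒ n(Na2SO4) = 1.07111 mol.
Mass of Na2SO4 = 1.07111 × 142.04 = 152.140 g.

152.14 g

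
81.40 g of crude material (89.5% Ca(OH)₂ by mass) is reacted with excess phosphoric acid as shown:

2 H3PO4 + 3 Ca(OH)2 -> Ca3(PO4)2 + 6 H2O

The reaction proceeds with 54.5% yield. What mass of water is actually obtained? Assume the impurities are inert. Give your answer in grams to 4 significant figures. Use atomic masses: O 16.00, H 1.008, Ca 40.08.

Pure Ca(OH)2 available = 81.40 g × 0.895 = 72.853 g.
M(Ca(OH)2) = 40.08 + 2(16.00) + 2(1.008) = 74.096 g/mol.
M(H2O) = 2(1.008) + 16.00 = 18.016 g/mol.
n(Ca(OH)2) = 72.853 g / 74.096 g/mol = 0.98322 mol.
From the equation the Ca(OH)2:H2O mole ratio is 3:6, so n(H2O) = 0.98322 × 6/3 = 1.9664 mol.
Mass of H2O = 1.9664 mol × 18.016 g/mol = 35.428 g.
Actual mass collected = 35.428 g × 0.545 = 19.308 g.

19.31 g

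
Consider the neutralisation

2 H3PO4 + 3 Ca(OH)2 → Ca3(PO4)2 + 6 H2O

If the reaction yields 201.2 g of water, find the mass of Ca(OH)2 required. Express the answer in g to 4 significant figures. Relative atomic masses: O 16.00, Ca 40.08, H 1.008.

413.7 g

M(H2O) = 2(1.008) + 16.00 = 18.016 g/mol.
M(Ca(OH)2) = 40.08 + 2(16.00) + 2(1.008) = 74.096 g/mol.
n(H2O) = 201.20 g / 18.016 g/mol = 11.168 mol.
From the equation the H2O:Ca(OH)2 mole ratio is 6:3, so n(Ca(OH)2) = 11.168 × 3/6 = 5.5839 mol.
Mass of Ca(OH)2 = 5.5839 mol × 74.096 g/mol = 413.75 g.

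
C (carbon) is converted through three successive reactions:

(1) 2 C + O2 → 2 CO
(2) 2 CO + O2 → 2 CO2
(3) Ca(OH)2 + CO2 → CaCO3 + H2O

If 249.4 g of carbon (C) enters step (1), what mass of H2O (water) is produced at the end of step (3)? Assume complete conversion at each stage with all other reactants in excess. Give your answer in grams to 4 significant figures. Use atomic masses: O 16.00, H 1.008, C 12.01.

374.1 g

M(C) = 12.01 g/mol.
M(H2O) = 2(1.008) + 16.00 = 18.016 g/mol.
n(C) = 249.4 / 12.01 = 20.766 mol.
Reaction (1): C→CO ratio 2:2 ⇒ n(CO) = 20.766 mol.
Reaction (2): CO→CO2 ratio 2:2 ⇒ n(CO2) = 20.766 mol.
Reaction (3): CO2→H2O ratio 1:1 ⇒ n(H2O) = 20.766 mol.
Mass of H2O = 20.766 × 18.016 = 374.12 g.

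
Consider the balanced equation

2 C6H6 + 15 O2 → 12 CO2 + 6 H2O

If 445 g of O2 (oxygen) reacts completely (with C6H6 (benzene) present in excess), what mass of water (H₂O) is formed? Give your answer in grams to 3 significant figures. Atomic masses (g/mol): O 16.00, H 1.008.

M(O2) = 2(16.00) = 32.00 g/mol.
M(H2O) = 2(1.008) + 16.00 = 18.016 g/mol.
n(O2) = 445.0 g / 32.00 g/mol = 13.91 mol.
From the equation the O2:H2O mole ratio is 15:6, so n(H2O) = 13.91 × 6/15 = 5.562 mol.
Mass of H2O = 5.562 mol × 18.016 g/mol = 100.2 g.

100 g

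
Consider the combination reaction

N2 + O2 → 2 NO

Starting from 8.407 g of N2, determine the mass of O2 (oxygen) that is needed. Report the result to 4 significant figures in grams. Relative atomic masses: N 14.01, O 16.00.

9.601 g

M(N2) = 2(14.01) = 28.02 g/mol.
M(O2) = 2(16.00) = 32.00 g/mol.
n(N2) = 8.4070 g / 28.02 g/mol = 0.30004 mol.
From the equation the N2:O2 mole ratio is 1:1, so n(O2) = 0.30004 × 1/1 = 0.30004 mol.
Mass of O2 = 0.30004 mol × 32.00 g/mol = 9.6011 g.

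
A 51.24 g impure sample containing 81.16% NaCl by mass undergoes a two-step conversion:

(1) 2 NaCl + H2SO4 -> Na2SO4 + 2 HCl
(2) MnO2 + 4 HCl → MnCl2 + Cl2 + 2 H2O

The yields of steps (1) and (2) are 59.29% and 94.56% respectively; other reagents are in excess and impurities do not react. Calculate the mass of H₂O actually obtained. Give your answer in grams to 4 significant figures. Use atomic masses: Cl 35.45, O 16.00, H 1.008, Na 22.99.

Pure NaCl = 51.24 × 0.8116 = 41.586 g.
M(NaCl) = 22.99 + 35.45 = 58.44 g/mol.
M(H2O) = 2(1.008) + 16.00 = 18.016 g/mol.
n(NaCl) = 41.586 / 58.44 = 0.71161 mol.
Step 1 (NaCl:HCl = 2:2): theoretical n(HCl) = 0.71161 mol; at 59.29% yield, n(HCl) = 0.42191 mol.
Step 2 (HCl:H2O = 4:2): theoretical n(H2O) = 0.21096 mol, so theoretical mass = 0.21096 × 18.016 = 3.8006 g.
At 94.56% yield, actual mass of H2O = 3.8006 × 0.9456 = 3.5938 g.

3.594 g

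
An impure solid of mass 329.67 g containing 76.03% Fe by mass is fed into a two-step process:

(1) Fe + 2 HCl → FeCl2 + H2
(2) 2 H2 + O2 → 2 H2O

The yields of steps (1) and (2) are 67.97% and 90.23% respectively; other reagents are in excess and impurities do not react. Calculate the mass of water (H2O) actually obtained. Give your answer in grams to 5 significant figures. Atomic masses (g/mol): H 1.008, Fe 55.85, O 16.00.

Pure Fe = 329.67 × 0.7603 = 250.648 g.
M(Fe) = 55.85 g/mol.
M(H2O) = 2(1.008) + 16.00 = 18.016 g/mol.
n(Fe) = 250.648 / 55.85 = 4.48788 mol.
Step 1 (Fe:H2 = 1:1): theoretical n(H2) = 4.48788 mol; at 67.97% yield, n(H2) = 3.05041 mol.
Step 2 (H2:H2O = 2:2): theoretical n(H2O) = 3.05041 mol, so theoretical mass = 3.05041 × 18.016 = 54.9562 g.
At 90.23% yield, actual mass of H2O = 54.9562 × 0.9023 = 49.5870 g.

49.587 g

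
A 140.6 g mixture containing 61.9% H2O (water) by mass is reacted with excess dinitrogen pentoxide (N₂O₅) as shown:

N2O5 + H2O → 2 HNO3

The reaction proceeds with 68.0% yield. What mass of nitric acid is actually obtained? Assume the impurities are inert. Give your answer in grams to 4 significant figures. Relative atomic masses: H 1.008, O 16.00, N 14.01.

414.0 g

Pure H2O available = 140.6 g × 0.619 = 87.031 g.
M(H2O) = 2(1.008) + 16.00 = 18.016 g/mol.
M(HNO3) = 1.008 + 14.01 + 3(16.00) = 63.018 g/mol.
n(H2O) = 87.031 g / 18.016 g/mol = 4.8308 mol.
From the equation the H2O:HNO3 mole ratio is 1:2, so n(HNO3) = 4.8308 × 2/1 = 9.6616 mol.
Mass of HNO3 = 9.6616 mol × 63.018 g/mol = 608.85 g.
Actual mass collected = 608.85 g × 0.680 = 414.02 g.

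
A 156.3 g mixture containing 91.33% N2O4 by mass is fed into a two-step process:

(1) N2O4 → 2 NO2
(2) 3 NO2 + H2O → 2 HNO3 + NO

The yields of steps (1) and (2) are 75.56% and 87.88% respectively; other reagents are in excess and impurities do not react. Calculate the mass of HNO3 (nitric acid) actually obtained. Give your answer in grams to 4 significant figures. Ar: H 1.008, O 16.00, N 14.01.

Pure N2O4 = 156.3 × 0.9133 = 142.75 g.
M(N2O4) = 2(14.01) + 4(16.00) = 92.02 g/mol.
M(HNO3) = 1.008 + 14.01 + 3(16.00) = 63.018 g/mol.
n(N2O4) = 142.75 / 92.02 = 1.5513 mol.
Step 1 (N2O4:NO2 = 1:2): theoretical n(NO2) = 3.1026 mol; at 75.56% yield, n(NO2) = 2.3443 mol.
Step 2 (NO2:HNO3 = 3:2): theoretical n(HNO3) = 1.5629 mol, so theoretical mass = 1.5629 × 63.018 = 98.488 g.
At 87.88% yield, actual mass of HNO3 = 98.488 × 0.8788 = 86.552 g.

86.55 g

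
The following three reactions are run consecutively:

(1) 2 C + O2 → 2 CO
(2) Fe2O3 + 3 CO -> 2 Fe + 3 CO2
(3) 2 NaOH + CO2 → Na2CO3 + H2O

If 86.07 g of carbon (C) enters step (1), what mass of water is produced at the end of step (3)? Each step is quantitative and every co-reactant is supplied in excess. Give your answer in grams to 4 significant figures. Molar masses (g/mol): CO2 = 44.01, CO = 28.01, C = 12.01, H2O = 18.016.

n(C) = 86.07 / 12.01 = 7.1665 mol.
Reaction (1): C→CO ratio 2:2 ⇒ n(CO) = 7.1665 mol.
Reaction (2): CO→CO2 ratio 3:3 ⇒ n(CO2) = 7.1665 mol.
Reaction (3): CO2→H2O ratio 1:1 ⇒ n(H2O) = 7.1665 mol.
Mass of H2O = 7.1665 × 18.016 = 129.11 g.

129.1 g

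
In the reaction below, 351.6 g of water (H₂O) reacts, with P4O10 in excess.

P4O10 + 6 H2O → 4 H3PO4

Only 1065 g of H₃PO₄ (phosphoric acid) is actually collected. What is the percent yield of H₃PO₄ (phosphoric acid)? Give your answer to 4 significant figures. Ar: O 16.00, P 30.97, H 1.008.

83.53 %

M(H2O) = 2(1.008) + 16.00 = 18.016 g/mol.
M(H3PO4) = 3(1.008) + 30.97 + 4(16.00) = 97.994 g/mol.
n(H2O) = 351.60 g / 18.016 g/mol = 19.516 mol.
From the equation the H2O:H3PO4 mole ratio is 6:4, so n(H3PO4) = 19.516 × 4/6 = 13.011 mol.
Mass of H3PO4 = 13.011 mol × 97.994 g/mol = 1275.0 g.
This is the theoretical yield. Percent yield = 1065 g / 1275.0 g × 100% = 83.532%.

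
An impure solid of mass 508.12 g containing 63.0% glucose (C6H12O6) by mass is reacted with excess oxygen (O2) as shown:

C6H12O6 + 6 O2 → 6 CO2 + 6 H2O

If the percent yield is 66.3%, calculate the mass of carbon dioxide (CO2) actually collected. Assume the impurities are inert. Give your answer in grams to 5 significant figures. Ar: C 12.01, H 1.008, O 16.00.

311.08 g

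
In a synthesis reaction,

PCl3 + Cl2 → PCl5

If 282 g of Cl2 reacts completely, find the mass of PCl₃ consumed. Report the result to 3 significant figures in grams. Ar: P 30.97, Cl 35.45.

546 g

M(Cl2) = 2(35.45) = 70.90 g/mol.
M(PCl3) = 30.97 + 3(35.45) = 137.32 g/mol.
n(Cl2) = 282.0 g / 70.90 g/mol = 3.977 mol.
From the equation the Cl2:PCl3 mole ratio is 1:1, so n(PCl3) = 3.977 × 1/1 = 3.977 mol.
Mass of PCl3 = 3.977 mol × 137.32 g/mol = 546.2 g.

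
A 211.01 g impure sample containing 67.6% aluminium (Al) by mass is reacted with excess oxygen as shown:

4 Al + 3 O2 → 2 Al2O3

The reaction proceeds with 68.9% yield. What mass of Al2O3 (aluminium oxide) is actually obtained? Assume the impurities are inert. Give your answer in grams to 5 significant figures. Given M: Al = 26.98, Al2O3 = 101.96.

Pure Al available = 211.01 g × 0.676 = 142.643 g.
n(Al) = 142.643 g / 26.98 g/mol = 5.28698 mol.
From the equation the Al:Al2O3 mole ratio is 4:2, so n(Al2O3) = 5.28698 × 2/4 = 2.64349 mol.
Mass of Al2O3 = 2.64349 mol × 101.96 g/mol = 269.530 g.
Actual mass collected = 269.530 g × 0.689 = 185.706 g.

185.71 g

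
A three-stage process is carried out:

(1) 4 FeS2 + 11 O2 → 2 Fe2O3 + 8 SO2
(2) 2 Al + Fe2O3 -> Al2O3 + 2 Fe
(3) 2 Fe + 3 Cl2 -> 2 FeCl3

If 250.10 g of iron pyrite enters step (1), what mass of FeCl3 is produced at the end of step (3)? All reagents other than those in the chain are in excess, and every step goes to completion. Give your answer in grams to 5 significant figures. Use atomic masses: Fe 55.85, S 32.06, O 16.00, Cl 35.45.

M(FeS2) = 55.85 + 2(32.06) = 119.97 g/mol.
M(FeCl3) = 55.85 + 3(35.45) = 162.20 g/mol.
n(FeS2) = 250.10 / 119.97 = 2.08469 mol.
Reaction (1): FeS2→Fe2O3 ratio 4:2 ⇒ n(Fe2O3) = 1.04234 mol.
Reaction (2): Fe2O3→Fe ratio 1:2 ⇒ n(Fe) = 2.08469 mol.
Reaction (3): Fe→FeCl3 ratio 2:2 ⇒ n(FeCl3) = 2.08469 mol.
Mass of FeCl3 = 2.08469 × 162.20 = 338.136 g.

338.14 g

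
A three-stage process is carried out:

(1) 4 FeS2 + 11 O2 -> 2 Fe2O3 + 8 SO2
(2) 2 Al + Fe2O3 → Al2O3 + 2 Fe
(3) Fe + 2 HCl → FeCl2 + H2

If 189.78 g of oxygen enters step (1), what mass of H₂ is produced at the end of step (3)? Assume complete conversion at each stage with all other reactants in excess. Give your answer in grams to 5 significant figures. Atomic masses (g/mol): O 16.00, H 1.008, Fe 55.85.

M(O2) = 2(16.00) = 32.00 g/mol.
M(H2) = 2(1.008) = 2.016 g/mol.
n(O2) = 189.78 / 32.00 = 5.93063 mol.
Reaction (1): O2→Fe2O3 ratio 11:2 ⇒ n(Fe2O3) = 1.07830 mol.
Reaction (2): Fe2O3→Fe ratio 1:2 ⇒ n(Fe) = 2.15659 mol.
Reaction (3): Fe→H2 ratio 1:1 ⇒ n(H2) = 2.15659 mol.
Mass of H2 = 2.15659 × 2.016 = 4.34769 g.

4.3477 g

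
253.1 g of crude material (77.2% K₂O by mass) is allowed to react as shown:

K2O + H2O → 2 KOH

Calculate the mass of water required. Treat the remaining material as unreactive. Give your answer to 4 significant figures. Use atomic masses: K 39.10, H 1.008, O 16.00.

37.37 g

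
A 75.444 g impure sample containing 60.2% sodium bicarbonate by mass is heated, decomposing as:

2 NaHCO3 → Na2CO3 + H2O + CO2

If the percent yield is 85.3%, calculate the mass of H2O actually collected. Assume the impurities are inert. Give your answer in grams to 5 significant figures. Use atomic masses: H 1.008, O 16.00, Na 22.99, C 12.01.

4.1541 g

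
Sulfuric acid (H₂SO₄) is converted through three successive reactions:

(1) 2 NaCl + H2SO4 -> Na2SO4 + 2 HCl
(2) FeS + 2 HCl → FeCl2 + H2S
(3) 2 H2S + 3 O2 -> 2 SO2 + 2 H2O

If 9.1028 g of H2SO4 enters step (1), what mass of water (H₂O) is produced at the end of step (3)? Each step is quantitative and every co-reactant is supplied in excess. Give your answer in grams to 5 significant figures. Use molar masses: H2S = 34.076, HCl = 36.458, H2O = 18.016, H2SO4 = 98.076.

1.6721 g

n(H2SO4) = 9.1028 / 98.076 = 0.0928137 mol.
Reaction (1): H2SO4→HCl ratio 1:2 ⇒ n(HCl) = 0.185627 mol.
Reaction (2): HCl→H2S ratio 2:1 ⇒ n(H2S) = 0.0928137 mol.
Reaction (3): H2S→H2O ratio 2:2 ⇒ n(H2O) = 0.0928137 mol.
Mass of H2O = 0.0928137 × 18.016 = 1.67213 g.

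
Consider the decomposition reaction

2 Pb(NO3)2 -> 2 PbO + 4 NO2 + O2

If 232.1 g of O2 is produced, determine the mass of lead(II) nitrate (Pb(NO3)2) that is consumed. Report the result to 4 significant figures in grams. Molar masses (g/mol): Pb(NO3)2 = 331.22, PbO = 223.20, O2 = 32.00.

4805 g

n(O2) = 232.10 g / 32.00 g/mol = 7.2531 mol.
From the equation the O2:Pb(NO3)2 mole ratio is 1:2, so n(Pb(NO3)2) = 7.2531 × 2/1 = 14.506 mol.
Mass of Pb(NO3)2 = 14.506 mol × 331.22 g/mol = 4804.8 g.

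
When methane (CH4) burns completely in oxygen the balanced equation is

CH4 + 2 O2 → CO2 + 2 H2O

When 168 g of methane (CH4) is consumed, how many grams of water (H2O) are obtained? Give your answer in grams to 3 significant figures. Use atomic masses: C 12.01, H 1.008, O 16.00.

M(CH4) = 12.01 + 4(1.008) = 16.042 g/mol.
M(H2O) = 2(1.008) + 16.00 = 18.016 g/mol.
n(CH4) = 168.0 g / 16.042 g/mol = 10.47 mol.
From the equation the CH4:H2O mole ratio is 1:2, so n(H2O) = 10.47 × 2/1 = 20.95 mol.
Mass of H2O = 20.95 mol × 18.016 g/mol = 377.3 g.

377 g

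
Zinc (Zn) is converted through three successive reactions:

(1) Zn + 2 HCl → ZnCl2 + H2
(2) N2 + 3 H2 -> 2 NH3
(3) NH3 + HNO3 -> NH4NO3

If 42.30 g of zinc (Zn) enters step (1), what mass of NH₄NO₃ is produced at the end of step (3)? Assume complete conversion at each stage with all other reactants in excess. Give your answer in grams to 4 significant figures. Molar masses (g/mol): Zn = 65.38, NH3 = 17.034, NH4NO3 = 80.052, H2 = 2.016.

34.53 g

n(Zn) = 42.30 / 65.38 = 0.64699 mol.
Reaction (1): Zn→H2 ratio 1:1 ⇒ n(H2) = 0.64699 mol.
Reaction (2): H2→NH3 ratio 3:2 ⇒ n(NH3) = 0.43132 mol.
Reaction (3): NH3→NH4NO3 ratio 1:1 ⇒ n(NH4NO3) = 0.43132 mol.
Mass of NH4NO3 = 0.43132 × 80.052 = 34.528 g.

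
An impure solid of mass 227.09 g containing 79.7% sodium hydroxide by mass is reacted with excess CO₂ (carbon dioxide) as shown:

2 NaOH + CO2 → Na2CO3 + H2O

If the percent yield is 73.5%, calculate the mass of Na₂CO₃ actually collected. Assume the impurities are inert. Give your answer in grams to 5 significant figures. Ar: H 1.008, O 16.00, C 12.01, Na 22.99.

176.25 g

Pure NaOH available = 227.09 g × 0.797 = 180.991 g.
M(NaOH) = 22.99 + 16.00 + 1.008 = 39.998 g/mol.
M(Na2CO3) = 2(22.99) + 12.01 + 3(16.00) = 105.99 g/mol.
n(NaOH) = 180.991 g / 39.998 g/mol = 4.52499 mol.
From the equation the NaOH:Na2CO3 mole ratio is 2:1, so n(Na2CO3) = 4.52499 × 1/2 = 2.26250 mol.
Mass of Na2CO3 = 2.26250 mol × 105.99 g/mol = 239.802 g.
Actual mass collected = 239.802 g × 0.735 = 176.255 g.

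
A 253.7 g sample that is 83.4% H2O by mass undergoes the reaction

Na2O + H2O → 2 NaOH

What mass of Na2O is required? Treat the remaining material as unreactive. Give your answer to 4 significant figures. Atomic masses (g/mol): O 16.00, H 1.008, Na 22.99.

727.9 g

Mass of pure H2O = 253.7 g × 0.834 = 211.59 g.
M(H2O) = 2(1.008) + 16.00 = 18.016 g/mol.
M(Na2O) = 2(22.99) + 16.00 = 61.98 g/mol.
n(H2O) = 211.59 g / 18.016 g/mol = 11.744 mol.
From the equation the H2O:Na2O mole ratio is 1:1, so n(Na2O) = 11.744 × 1/1 = 11.744 mol.
Mass of Na2O = 11.744 mol × 61.98 g/mol = 727.91 g.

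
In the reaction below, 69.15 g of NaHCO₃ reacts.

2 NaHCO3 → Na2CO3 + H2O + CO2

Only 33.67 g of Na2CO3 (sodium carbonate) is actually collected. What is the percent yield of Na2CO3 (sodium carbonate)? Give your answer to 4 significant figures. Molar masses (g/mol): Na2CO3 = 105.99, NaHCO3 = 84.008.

n(NaHCO3) = 69.150 g / 84.008 g/mol = 0.82314 mol.
From the equation the NaHCO3:Na2CO3 mole ratio is 2:1, so n(Na2CO3) = 0.82314 × 1/2 = 0.41157 mol.
Mass of Na2CO3 = 0.41157 mol × 105.99 g/mol = 43.622 g.
This is the theoretical yield. Percent yield = 33.67 g / 43.622 g × 100% = 77.186%.

77.19 %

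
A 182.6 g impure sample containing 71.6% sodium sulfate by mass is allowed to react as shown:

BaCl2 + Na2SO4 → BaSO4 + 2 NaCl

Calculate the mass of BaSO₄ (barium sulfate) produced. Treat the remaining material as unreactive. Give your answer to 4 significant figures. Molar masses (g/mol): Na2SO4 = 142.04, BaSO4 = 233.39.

Mass of pure Na2SO4 = 182.6 g × 0.716 = 130.74 g.
n(Na2SO4) = 130.74 g / 142.04 g/mol = 0.92046 mol.
From the equation the Na2SO4:BaSO4 mole ratio is 1:1, so n(BaSO4) = 0.92046 × 1/1 = 0.92046 mol.
Mass of BaSO4 = 0.92046 mol × 233.39 g/mol = 214.83 g.

214.8 g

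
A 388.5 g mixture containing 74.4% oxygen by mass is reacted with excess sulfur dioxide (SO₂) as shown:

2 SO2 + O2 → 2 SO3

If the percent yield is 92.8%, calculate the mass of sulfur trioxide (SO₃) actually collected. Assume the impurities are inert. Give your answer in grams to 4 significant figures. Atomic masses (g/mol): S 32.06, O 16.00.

1342 g

Pure O2 available = 388.5 g × 0.744 = 289.04 g.
M(O2) = 2(16.00) = 32.00 g/mol.
M(SO3) = 32.06 + 3(16.00) = 80.06 g/mol.
n(O2) = 289.04 g / 32.00 g/mol = 9.0326 mol.
From the equation the O2:SO3 mole ratio is 1:2, so n(SO3) = 9.0326 × 2/1 = 18.065 mol.
Mass of SO3 = 18.065 mol × 80.06 g/mol = 1446.3 g.
Actual mass collected = 1446.3 g × 0.928 = 1342.2 g.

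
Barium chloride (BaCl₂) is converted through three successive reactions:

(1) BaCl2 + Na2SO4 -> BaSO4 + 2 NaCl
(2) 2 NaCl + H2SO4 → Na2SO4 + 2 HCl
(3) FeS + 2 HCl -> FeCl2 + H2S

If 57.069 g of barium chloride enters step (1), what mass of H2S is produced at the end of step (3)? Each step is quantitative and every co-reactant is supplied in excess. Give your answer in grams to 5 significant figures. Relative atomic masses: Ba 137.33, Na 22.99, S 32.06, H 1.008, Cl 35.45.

9.3391 g

M(BaCl2) = 137.33 + 2(35.45) = 208.23 g/mol.
M(H2S) = 2(1.008) + 32.06 = 34.076 g/mol.
n(BaCl2) = 57.069 / 208.23 = 0.274067 mol.
Reaction (1): BaCl2→NaCl ratio 1:2 ⇒ n(NaCl) = 0.548134 mol.
Reaction (2): NaCl→HCl ratio 2:2 ⇒ n(HCl) = 0.548134 mol.
Reaction (3): HCl→H2S ratio 2:1 ⇒ n(H2S) = 0.274067 mol.
Mass of H2S = 0.274067 × 34.076 = 9.33911 g.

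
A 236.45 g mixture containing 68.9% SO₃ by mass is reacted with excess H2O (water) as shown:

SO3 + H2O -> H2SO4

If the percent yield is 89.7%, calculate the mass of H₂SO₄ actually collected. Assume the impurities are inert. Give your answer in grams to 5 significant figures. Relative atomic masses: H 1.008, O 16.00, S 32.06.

179.02 g

Pure SO3 available = 236.45 g × 0.689 = 162.914 g.
M(SO3) = 32.06 + 3(16.00) = 80.06 g/mol.
M(H2SO4) = 2(1.008) + 32.06 + 4(16.00) = 98.076 g/mol.
n(SO3) = 162.914 g / 80.06 g/mol = 2.03490 mol.
From the equation the SO3:H2SO4 mole ratio is 1:1, so n(H2SO4) = 2.03490 × 1/1 = 2.03490 mol.
Mass of H2SO4 = 2.03490 mol × 98.076 g/mol = 199.575 g.
Actual mass collected = 199.575 g × 0.897 = 179.019 g.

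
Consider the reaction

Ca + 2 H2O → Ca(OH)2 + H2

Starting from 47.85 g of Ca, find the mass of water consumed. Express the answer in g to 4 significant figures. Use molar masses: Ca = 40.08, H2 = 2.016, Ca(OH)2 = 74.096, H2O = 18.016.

43.02 g

n(Ca) = 47.850 g / 40.08 g/mol = 1.1939 mol.
From the equation the Ca:H2O mole ratio is 1:2, so n(H2O) = 1.1939 × 2/1 = 2.3877 mol.
Mass of H2O = 2.3877 mol × 18.016 g/mol = 43.017 g.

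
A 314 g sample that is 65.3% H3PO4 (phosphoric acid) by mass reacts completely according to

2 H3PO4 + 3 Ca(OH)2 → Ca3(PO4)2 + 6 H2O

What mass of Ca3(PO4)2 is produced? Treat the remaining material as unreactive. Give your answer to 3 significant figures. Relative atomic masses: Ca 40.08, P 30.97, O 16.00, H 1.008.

325 g

Mass of pure H3PO4 = 314 g × 0.653 = 205.0 g.
M(H3PO4) = 3(1.008) + 30.97 + 4(16.00) = 97.994 g/mol.
M(Ca3(PO4)2) = 3(40.08) + 2(30.97) + 8(16.00) = 310.18 g/mol.
n(H3PO4) = 205.0 g / 97.994 g/mol = 2.092 mol.
From the equation the H3PO4:Ca3(PO4)2 mole ratio is 2:1, so n(Ca3(PO4)2) = 2.092 × 1/2 = 1.046 mol.
Mass of Ca3(PO4)2 = 1.046 mol × 310.18 g/mol = 324.5 g.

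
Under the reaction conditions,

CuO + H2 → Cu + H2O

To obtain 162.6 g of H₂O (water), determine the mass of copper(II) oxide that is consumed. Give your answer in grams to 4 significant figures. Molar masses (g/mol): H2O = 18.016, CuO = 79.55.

718.0 g

n(H2O) = 162.60 g / 18.016 g/mol = 9.0253 mol.
From the equation the H2O:CuO mole ratio is 1:1, so n(CuO) = 9.0253 × 1/1 = 9.0253 mol.
Mass of CuO = 9.0253 mol × 79.55 g/mol = 717.96 g.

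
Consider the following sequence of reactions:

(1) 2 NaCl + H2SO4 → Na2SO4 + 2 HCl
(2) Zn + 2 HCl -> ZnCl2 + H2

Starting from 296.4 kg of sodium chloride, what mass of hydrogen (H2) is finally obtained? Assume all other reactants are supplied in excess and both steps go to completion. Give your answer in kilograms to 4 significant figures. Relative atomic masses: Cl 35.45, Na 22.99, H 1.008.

M(NaCl) = 22.99 + 35.45 = 58.44 g/mol.
M(H2) = 2(1.008) = 2.016 g/mol.
296.4 kg = 296400 g.
n(NaCl) = 296400 / 58.44 = 5071.9 mol.
Step 1 gives a 2:2 ratio of NaCl to HCl, so n(HCl) = 5071.9 mol.
In step 2 the HCl:H2 ratio is 2:1, so n(H2) = 2535.9 mol.
Mass of H2 = 2535.9 × 2.016 = 5112.4 g = 5.112 kg.

5.112 kg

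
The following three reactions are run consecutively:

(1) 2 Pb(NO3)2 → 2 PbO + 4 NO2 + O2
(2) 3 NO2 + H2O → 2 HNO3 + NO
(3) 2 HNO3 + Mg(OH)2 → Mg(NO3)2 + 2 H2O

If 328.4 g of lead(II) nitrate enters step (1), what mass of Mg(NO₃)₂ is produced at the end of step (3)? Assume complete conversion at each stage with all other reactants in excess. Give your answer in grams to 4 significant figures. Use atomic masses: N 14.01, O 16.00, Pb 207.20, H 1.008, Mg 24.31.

98.04 g

M(Pb(NO3)2) = 207.20 + 2(14.01) + 6(16.00) = 331.22 g/mol.
M(Mg(NO3)2) = 24.31 + 2(14.01) + 6(16.00) = 148.33 g/mol.
n(Pb(NO3)2) = 328.4 / 331.22 = 0.99149 mol.
Reaction (1): Pb(NO3)2→NO2 ratio 2:4 ⇒ n(NO2) = 1.9830 mol.
Reaction (2): NO2→HNO3 ratio 3:2 ⇒ n(HNO3) = 1.3220 mol.
Reaction (3): HNO3→Mg(NO3)2 ratio 2:1 ⇒ n(Mg(NO3)2) = 0.66099 mol.
Mass of Mg(NO3)2 = 0.66099 × 148.33 = 98.045 g.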